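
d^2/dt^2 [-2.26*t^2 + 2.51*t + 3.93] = -4.52000000000000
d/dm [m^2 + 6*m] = 2*m + 6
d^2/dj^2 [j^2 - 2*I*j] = 2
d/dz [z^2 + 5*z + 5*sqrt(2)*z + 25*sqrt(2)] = 2*z + 5 + 5*sqrt(2)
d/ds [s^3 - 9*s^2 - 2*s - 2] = 3*s^2 - 18*s - 2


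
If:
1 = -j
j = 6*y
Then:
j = -1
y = -1/6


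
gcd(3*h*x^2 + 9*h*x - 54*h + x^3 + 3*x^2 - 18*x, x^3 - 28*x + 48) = x + 6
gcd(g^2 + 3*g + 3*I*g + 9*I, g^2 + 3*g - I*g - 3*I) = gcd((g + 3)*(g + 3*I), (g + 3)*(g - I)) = g + 3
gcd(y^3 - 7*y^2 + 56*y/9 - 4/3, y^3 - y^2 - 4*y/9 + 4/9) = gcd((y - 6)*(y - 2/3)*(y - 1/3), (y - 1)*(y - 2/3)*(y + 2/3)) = y - 2/3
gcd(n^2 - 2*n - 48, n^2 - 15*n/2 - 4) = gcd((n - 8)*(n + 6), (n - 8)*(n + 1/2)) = n - 8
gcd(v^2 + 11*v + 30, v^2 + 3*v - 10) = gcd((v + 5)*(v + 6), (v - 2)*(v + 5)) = v + 5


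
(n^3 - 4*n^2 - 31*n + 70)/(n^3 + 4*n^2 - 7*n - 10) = (n - 7)/(n + 1)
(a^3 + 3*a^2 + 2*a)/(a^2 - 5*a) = (a^2 + 3*a + 2)/(a - 5)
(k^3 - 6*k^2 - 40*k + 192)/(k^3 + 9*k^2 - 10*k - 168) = (k - 8)/(k + 7)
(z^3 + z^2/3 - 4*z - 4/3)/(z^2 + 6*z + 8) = (3*z^2 - 5*z - 2)/(3*(z + 4))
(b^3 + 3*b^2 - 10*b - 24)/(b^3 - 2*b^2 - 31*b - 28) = (b^2 - b - 6)/(b^2 - 6*b - 7)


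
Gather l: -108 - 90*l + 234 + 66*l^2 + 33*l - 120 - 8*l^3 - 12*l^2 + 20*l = -8*l^3 + 54*l^2 - 37*l + 6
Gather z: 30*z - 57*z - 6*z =-33*z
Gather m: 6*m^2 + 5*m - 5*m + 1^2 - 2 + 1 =6*m^2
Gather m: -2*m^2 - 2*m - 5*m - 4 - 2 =-2*m^2 - 7*m - 6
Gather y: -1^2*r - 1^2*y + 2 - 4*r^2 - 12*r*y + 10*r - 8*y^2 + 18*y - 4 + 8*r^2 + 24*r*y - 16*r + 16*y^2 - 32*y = 4*r^2 - 7*r + 8*y^2 + y*(12*r - 15) - 2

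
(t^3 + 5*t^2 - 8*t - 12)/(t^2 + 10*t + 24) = (t^2 - t - 2)/(t + 4)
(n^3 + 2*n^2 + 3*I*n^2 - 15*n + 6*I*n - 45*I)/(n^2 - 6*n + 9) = (n^2 + n*(5 + 3*I) + 15*I)/(n - 3)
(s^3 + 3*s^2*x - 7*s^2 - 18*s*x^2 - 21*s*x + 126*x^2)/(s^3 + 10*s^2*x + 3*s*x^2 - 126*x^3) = (s - 7)/(s + 7*x)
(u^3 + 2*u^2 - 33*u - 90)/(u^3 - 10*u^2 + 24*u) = (u^2 + 8*u + 15)/(u*(u - 4))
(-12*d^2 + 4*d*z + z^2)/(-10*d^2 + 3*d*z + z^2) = (6*d + z)/(5*d + z)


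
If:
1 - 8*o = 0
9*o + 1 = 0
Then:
No Solution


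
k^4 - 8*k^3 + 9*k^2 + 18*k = k*(k - 6)*(k - 3)*(k + 1)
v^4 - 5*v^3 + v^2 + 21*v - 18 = (v - 3)^2*(v - 1)*(v + 2)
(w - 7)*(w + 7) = w^2 - 49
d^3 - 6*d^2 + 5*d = d*(d - 5)*(d - 1)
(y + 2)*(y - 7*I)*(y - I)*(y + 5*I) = y^4 + 2*y^3 - 3*I*y^3 + 33*y^2 - 6*I*y^2 + 66*y - 35*I*y - 70*I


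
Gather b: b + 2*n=b + 2*n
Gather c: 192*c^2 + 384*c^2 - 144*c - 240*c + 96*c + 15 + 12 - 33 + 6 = 576*c^2 - 288*c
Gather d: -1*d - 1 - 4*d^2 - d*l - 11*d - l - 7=-4*d^2 + d*(-l - 12) - l - 8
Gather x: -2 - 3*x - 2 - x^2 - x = -x^2 - 4*x - 4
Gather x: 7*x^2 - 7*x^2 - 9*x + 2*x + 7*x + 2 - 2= 0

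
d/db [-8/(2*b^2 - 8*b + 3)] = 32*(b - 2)/(2*b^2 - 8*b + 3)^2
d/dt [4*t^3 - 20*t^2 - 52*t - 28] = 12*t^2 - 40*t - 52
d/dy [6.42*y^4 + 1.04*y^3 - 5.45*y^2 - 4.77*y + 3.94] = 25.68*y^3 + 3.12*y^2 - 10.9*y - 4.77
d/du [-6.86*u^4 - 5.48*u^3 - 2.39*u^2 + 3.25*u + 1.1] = -27.44*u^3 - 16.44*u^2 - 4.78*u + 3.25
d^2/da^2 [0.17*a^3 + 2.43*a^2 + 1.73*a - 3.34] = 1.02*a + 4.86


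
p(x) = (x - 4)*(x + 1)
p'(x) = 2*x - 3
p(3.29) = -3.05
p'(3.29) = 3.58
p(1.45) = -6.25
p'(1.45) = -0.10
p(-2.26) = 7.89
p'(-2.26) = -7.52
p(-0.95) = -0.25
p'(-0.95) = -4.90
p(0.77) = -5.72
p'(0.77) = -1.46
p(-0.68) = -1.50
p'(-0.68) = -4.36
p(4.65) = 3.67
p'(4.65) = 6.30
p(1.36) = -6.23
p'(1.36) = -0.28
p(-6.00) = 50.00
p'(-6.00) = -15.00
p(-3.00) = 14.00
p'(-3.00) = -9.00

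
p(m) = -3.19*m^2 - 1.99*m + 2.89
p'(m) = -6.38*m - 1.99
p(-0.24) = 3.18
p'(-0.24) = -0.46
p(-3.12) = -21.95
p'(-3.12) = 17.92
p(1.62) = -8.71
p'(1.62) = -12.33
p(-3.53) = -29.84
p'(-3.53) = 20.53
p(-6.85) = -133.16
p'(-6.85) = 41.71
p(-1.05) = 1.46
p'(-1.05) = 4.71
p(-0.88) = 2.17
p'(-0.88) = 3.62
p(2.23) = -17.41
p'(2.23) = -16.22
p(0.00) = 2.89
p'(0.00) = -1.99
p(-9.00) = -237.59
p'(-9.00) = 55.43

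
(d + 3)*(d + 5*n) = d^2 + 5*d*n + 3*d + 15*n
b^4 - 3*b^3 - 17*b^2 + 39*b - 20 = (b - 5)*(b - 1)^2*(b + 4)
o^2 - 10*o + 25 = (o - 5)^2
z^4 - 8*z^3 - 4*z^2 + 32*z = z*(z - 8)*(z - 2)*(z + 2)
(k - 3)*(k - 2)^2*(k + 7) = k^4 - 33*k^2 + 100*k - 84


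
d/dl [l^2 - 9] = 2*l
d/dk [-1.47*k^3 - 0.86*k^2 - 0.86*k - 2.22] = -4.41*k^2 - 1.72*k - 0.86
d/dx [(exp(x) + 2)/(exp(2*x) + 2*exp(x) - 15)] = (-2*(exp(x) + 1)*(exp(x) + 2) + exp(2*x) + 2*exp(x) - 15)*exp(x)/(exp(2*x) + 2*exp(x) - 15)^2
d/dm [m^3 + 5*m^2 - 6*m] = 3*m^2 + 10*m - 6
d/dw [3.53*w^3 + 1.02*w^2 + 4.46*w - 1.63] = 10.59*w^2 + 2.04*w + 4.46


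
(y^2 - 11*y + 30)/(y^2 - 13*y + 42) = (y - 5)/(y - 7)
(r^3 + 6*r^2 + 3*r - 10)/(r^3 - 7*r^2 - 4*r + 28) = (r^2 + 4*r - 5)/(r^2 - 9*r + 14)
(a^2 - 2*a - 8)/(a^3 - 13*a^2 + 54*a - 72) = (a + 2)/(a^2 - 9*a + 18)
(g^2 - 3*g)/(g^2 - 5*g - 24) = g*(3 - g)/(-g^2 + 5*g + 24)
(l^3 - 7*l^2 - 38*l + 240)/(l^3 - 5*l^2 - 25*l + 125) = (l^2 - 2*l - 48)/(l^2 - 25)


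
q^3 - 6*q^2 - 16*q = q*(q - 8)*(q + 2)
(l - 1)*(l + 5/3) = l^2 + 2*l/3 - 5/3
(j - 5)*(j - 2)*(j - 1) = j^3 - 8*j^2 + 17*j - 10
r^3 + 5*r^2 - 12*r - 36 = (r - 3)*(r + 2)*(r + 6)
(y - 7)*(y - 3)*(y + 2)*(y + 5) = y^4 - 3*y^3 - 39*y^2 + 47*y + 210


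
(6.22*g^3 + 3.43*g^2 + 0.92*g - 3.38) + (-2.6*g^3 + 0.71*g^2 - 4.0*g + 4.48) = 3.62*g^3 + 4.14*g^2 - 3.08*g + 1.1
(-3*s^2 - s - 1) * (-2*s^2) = 6*s^4 + 2*s^3 + 2*s^2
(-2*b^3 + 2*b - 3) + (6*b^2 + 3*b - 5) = -2*b^3 + 6*b^2 + 5*b - 8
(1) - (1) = 0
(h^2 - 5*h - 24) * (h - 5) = h^3 - 10*h^2 + h + 120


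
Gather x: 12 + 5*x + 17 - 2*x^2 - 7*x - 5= -2*x^2 - 2*x + 24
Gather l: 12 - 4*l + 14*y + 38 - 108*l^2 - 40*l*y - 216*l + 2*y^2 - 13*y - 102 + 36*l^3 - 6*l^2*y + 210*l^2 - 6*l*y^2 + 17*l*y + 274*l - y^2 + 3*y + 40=36*l^3 + l^2*(102 - 6*y) + l*(-6*y^2 - 23*y + 54) + y^2 + 4*y - 12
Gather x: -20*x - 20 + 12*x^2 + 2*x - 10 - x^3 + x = -x^3 + 12*x^2 - 17*x - 30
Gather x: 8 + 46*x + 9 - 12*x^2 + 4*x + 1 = -12*x^2 + 50*x + 18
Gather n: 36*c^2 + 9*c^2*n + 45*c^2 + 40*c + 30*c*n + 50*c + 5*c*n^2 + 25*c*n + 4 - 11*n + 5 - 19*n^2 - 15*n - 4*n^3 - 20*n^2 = 81*c^2 + 90*c - 4*n^3 + n^2*(5*c - 39) + n*(9*c^2 + 55*c - 26) + 9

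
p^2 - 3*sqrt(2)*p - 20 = (p - 5*sqrt(2))*(p + 2*sqrt(2))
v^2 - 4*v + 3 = (v - 3)*(v - 1)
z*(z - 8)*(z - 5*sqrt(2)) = z^3 - 8*z^2 - 5*sqrt(2)*z^2 + 40*sqrt(2)*z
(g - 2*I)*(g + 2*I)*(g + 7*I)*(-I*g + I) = -I*g^4 + 7*g^3 + I*g^3 - 7*g^2 - 4*I*g^2 + 28*g + 4*I*g - 28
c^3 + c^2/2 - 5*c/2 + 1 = (c - 1)*(c - 1/2)*(c + 2)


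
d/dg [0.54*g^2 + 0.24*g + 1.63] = 1.08*g + 0.24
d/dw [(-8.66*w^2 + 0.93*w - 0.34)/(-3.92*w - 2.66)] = (33.9472*w^2 + 46.0712*w - 3.8066)/(15.3664*w^2 + 20.8544*w + 7.0756)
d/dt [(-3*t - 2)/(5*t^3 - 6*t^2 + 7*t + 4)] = 2*(15*t^3 + 6*t^2 - 12*t + 1)/(25*t^6 - 60*t^5 + 106*t^4 - 44*t^3 + t^2 + 56*t + 16)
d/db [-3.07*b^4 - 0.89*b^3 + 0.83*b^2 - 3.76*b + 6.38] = -12.28*b^3 - 2.67*b^2 + 1.66*b - 3.76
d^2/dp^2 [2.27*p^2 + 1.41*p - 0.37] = 4.54000000000000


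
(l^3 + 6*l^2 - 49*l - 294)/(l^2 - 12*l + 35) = (l^2 + 13*l + 42)/(l - 5)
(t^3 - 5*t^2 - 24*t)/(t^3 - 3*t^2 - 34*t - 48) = t/(t + 2)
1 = 1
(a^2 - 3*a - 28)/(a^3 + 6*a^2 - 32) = (a - 7)/(a^2 + 2*a - 8)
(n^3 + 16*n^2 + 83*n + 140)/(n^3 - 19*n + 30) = (n^2 + 11*n + 28)/(n^2 - 5*n + 6)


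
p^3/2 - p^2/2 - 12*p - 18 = (p/2 + 1)*(p - 6)*(p + 3)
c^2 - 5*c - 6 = (c - 6)*(c + 1)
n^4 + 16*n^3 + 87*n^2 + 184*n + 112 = (n + 1)*(n + 4)^2*(n + 7)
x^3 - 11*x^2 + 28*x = x*(x - 7)*(x - 4)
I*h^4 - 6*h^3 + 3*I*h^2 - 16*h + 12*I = (h - I)*(h + 2*I)*(h + 6*I)*(I*h + 1)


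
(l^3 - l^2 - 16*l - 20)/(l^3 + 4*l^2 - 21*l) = (l^3 - l^2 - 16*l - 20)/(l*(l^2 + 4*l - 21))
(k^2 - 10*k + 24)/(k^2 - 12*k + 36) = (k - 4)/(k - 6)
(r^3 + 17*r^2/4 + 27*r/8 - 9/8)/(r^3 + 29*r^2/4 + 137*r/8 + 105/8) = (8*r^2 + 10*r - 3)/(8*r^2 + 34*r + 35)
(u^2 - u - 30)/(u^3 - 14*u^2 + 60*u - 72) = (u + 5)/(u^2 - 8*u + 12)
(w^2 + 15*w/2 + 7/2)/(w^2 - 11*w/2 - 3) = (w + 7)/(w - 6)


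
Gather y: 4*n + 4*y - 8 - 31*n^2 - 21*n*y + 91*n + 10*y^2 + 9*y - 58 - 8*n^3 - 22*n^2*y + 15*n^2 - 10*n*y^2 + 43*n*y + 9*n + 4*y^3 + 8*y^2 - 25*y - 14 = -8*n^3 - 16*n^2 + 104*n + 4*y^3 + y^2*(18 - 10*n) + y*(-22*n^2 + 22*n - 12) - 80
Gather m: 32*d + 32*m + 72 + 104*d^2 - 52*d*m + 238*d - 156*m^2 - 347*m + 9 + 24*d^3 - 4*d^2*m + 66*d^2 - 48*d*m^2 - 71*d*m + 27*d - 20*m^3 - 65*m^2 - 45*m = 24*d^3 + 170*d^2 + 297*d - 20*m^3 + m^2*(-48*d - 221) + m*(-4*d^2 - 123*d - 360) + 81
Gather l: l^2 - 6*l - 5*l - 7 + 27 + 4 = l^2 - 11*l + 24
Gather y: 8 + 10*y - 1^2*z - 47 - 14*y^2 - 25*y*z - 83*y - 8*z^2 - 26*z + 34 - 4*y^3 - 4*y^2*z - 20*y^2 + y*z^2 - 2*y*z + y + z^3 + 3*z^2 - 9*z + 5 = -4*y^3 + y^2*(-4*z - 34) + y*(z^2 - 27*z - 72) + z^3 - 5*z^2 - 36*z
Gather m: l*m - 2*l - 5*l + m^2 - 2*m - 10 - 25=-7*l + m^2 + m*(l - 2) - 35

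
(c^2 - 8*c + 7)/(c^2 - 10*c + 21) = (c - 1)/(c - 3)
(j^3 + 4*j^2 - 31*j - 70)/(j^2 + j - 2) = (j^2 + 2*j - 35)/(j - 1)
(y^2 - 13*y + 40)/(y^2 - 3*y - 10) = (y - 8)/(y + 2)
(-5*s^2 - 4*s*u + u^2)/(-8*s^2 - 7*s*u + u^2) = (5*s - u)/(8*s - u)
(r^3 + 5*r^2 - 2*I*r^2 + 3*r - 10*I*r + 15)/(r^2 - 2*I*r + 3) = r + 5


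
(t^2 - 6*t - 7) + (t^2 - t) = 2*t^2 - 7*t - 7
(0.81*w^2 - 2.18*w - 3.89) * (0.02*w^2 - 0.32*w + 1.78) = 0.0162*w^4 - 0.3028*w^3 + 2.0616*w^2 - 2.6356*w - 6.9242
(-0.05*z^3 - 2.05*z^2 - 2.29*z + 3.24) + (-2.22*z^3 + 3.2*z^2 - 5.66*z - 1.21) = -2.27*z^3 + 1.15*z^2 - 7.95*z + 2.03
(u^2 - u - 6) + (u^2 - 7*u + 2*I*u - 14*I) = 2*u^2 - 8*u + 2*I*u - 6 - 14*I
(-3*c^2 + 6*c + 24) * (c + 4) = -3*c^3 - 6*c^2 + 48*c + 96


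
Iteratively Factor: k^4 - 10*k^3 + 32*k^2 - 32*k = (k - 4)*(k^3 - 6*k^2 + 8*k) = k*(k - 4)*(k^2 - 6*k + 8) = k*(k - 4)*(k - 2)*(k - 4)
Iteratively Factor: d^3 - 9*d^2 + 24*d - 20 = (d - 5)*(d^2 - 4*d + 4) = (d - 5)*(d - 2)*(d - 2)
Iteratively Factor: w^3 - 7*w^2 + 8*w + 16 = (w + 1)*(w^2 - 8*w + 16) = (w - 4)*(w + 1)*(w - 4)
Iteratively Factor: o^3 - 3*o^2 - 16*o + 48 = (o - 4)*(o^2 + o - 12) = (o - 4)*(o + 4)*(o - 3)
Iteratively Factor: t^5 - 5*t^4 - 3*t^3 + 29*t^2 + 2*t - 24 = (t - 1)*(t^4 - 4*t^3 - 7*t^2 + 22*t + 24) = (t - 3)*(t - 1)*(t^3 - t^2 - 10*t - 8) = (t - 3)*(t - 1)*(t + 2)*(t^2 - 3*t - 4) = (t - 4)*(t - 3)*(t - 1)*(t + 2)*(t + 1)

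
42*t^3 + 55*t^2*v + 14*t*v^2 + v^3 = (t + v)*(6*t + v)*(7*t + v)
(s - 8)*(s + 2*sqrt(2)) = s^2 - 8*s + 2*sqrt(2)*s - 16*sqrt(2)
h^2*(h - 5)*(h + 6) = h^4 + h^3 - 30*h^2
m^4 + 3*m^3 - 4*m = m*(m - 1)*(m + 2)^2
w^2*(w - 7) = w^3 - 7*w^2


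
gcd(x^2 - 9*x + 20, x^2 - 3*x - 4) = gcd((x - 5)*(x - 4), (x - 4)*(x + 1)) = x - 4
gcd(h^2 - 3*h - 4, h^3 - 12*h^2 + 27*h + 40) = h + 1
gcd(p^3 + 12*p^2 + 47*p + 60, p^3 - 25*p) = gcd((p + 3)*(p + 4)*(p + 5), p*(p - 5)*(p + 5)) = p + 5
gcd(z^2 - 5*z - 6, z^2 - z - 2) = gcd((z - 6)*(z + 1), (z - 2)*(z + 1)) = z + 1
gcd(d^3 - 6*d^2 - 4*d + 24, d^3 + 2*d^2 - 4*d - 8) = d^2 - 4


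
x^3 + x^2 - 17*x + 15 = (x - 3)*(x - 1)*(x + 5)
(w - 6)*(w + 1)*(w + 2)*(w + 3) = w^4 - 25*w^2 - 60*w - 36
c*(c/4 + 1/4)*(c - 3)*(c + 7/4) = c^4/4 - c^3/16 - 13*c^2/8 - 21*c/16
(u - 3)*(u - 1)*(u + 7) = u^3 + 3*u^2 - 25*u + 21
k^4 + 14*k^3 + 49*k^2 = k^2*(k + 7)^2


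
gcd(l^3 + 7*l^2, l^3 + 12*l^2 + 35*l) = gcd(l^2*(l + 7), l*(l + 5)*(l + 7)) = l^2 + 7*l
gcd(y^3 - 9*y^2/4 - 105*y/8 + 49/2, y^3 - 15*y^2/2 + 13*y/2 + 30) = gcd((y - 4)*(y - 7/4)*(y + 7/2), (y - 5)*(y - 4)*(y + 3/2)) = y - 4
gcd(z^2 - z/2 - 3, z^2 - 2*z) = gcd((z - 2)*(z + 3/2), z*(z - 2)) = z - 2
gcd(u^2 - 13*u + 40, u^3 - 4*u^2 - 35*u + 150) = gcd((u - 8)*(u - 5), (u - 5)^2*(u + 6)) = u - 5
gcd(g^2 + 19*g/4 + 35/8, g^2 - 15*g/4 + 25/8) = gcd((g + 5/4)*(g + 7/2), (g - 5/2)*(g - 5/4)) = 1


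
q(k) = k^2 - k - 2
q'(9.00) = 17.00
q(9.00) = 70.00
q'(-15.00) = -31.00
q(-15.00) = 238.00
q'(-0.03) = -1.06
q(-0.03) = -1.97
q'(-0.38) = -1.76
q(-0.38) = -1.48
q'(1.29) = 1.58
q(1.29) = -1.63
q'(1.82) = 2.64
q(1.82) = -0.51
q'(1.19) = 1.38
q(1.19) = -1.77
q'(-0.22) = -1.44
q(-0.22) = -1.73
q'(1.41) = 1.82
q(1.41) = -1.42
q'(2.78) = 4.56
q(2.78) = 2.95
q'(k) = 2*k - 1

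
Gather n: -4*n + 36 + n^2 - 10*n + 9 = n^2 - 14*n + 45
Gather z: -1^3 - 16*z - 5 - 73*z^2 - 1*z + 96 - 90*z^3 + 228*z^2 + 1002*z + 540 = -90*z^3 + 155*z^2 + 985*z + 630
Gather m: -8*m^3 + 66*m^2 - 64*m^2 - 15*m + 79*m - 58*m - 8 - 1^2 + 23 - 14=-8*m^3 + 2*m^2 + 6*m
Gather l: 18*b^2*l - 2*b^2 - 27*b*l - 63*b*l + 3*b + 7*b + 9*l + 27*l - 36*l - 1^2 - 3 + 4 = -2*b^2 + 10*b + l*(18*b^2 - 90*b)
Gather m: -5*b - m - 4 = -5*b - m - 4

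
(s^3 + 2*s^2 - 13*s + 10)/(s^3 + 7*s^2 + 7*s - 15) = (s - 2)/(s + 3)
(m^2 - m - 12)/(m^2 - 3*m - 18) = (m - 4)/(m - 6)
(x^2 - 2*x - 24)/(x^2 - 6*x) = (x + 4)/x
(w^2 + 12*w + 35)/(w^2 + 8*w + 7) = (w + 5)/(w + 1)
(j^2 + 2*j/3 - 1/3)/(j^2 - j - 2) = (j - 1/3)/(j - 2)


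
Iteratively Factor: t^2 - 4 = (t + 2)*(t - 2)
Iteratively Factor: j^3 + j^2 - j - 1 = (j - 1)*(j^2 + 2*j + 1) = (j - 1)*(j + 1)*(j + 1)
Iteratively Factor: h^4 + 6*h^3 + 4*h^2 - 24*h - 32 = (h + 4)*(h^3 + 2*h^2 - 4*h - 8) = (h - 2)*(h + 4)*(h^2 + 4*h + 4) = (h - 2)*(h + 2)*(h + 4)*(h + 2)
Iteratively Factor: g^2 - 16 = (g + 4)*(g - 4)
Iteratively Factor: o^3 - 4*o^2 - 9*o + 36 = (o - 3)*(o^2 - o - 12) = (o - 3)*(o + 3)*(o - 4)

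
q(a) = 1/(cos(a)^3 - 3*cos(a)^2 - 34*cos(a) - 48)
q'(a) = (3*sin(a)*cos(a)^2 - 6*sin(a)*cos(a) - 34*sin(a))/(cos(a)^3 - 3*cos(a)^2 - 34*cos(a) - 48)^2 = (3*cos(a)^2 - 6*cos(a) - 34)*sin(a)/((cos(a) - 8)^2*(cos(a) + 2)^2*(cos(a) + 3)^2)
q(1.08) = -0.02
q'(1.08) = -0.01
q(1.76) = -0.02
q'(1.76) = -0.02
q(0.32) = -0.01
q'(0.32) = -0.00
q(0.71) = -0.01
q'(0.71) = -0.00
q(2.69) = -0.05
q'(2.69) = -0.03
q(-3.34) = -0.05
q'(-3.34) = -0.01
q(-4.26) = -0.03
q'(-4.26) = -0.02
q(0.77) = -0.01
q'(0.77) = -0.00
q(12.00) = -0.01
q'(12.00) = 0.00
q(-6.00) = -0.01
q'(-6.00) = 0.00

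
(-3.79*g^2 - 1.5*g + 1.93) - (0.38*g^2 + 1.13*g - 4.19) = -4.17*g^2 - 2.63*g + 6.12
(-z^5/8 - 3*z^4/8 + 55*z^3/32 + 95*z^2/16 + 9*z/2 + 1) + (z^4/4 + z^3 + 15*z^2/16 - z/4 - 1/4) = -z^5/8 - z^4/8 + 87*z^3/32 + 55*z^2/8 + 17*z/4 + 3/4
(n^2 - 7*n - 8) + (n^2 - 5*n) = 2*n^2 - 12*n - 8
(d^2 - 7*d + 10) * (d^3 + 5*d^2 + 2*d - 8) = d^5 - 2*d^4 - 23*d^3 + 28*d^2 + 76*d - 80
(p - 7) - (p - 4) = -3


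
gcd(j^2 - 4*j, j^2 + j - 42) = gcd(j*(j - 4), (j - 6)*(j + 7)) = 1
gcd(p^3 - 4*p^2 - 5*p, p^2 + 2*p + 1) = p + 1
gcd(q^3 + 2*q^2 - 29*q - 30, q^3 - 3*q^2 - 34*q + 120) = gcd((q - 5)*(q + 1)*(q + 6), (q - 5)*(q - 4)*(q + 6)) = q^2 + q - 30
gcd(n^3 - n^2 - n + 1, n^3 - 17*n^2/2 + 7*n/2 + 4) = n - 1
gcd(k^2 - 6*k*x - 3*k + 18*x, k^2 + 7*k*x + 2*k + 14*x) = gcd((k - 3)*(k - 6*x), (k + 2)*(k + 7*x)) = 1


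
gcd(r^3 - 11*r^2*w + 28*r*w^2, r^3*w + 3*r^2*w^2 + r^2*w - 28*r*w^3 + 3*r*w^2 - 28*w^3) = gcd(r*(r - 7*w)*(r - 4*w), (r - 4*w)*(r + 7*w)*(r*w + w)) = r - 4*w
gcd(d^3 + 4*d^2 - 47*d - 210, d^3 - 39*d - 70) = d^2 - 2*d - 35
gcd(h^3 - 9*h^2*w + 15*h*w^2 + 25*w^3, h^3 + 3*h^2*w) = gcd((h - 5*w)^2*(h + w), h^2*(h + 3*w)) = 1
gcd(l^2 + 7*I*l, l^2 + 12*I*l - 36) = 1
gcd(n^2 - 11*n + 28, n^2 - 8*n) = 1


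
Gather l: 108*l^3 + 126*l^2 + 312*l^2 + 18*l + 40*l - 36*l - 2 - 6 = 108*l^3 + 438*l^2 + 22*l - 8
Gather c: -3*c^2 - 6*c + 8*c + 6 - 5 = -3*c^2 + 2*c + 1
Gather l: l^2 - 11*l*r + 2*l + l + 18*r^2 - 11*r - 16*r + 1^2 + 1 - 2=l^2 + l*(3 - 11*r) + 18*r^2 - 27*r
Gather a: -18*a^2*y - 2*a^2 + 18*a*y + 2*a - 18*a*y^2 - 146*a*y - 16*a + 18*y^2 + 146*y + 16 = a^2*(-18*y - 2) + a*(-18*y^2 - 128*y - 14) + 18*y^2 + 146*y + 16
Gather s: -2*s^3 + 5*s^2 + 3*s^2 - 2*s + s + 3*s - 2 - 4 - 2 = -2*s^3 + 8*s^2 + 2*s - 8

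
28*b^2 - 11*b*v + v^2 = (-7*b + v)*(-4*b + v)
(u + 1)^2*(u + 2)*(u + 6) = u^4 + 10*u^3 + 29*u^2 + 32*u + 12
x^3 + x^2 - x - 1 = (x - 1)*(x + 1)^2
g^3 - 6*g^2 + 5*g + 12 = (g - 4)*(g - 3)*(g + 1)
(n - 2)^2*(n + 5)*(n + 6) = n^4 + 7*n^3 - 10*n^2 - 76*n + 120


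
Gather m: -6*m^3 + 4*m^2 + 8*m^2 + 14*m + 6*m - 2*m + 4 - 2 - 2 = -6*m^3 + 12*m^2 + 18*m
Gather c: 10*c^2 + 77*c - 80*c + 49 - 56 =10*c^2 - 3*c - 7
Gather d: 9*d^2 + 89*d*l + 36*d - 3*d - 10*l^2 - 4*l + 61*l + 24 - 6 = 9*d^2 + d*(89*l + 33) - 10*l^2 + 57*l + 18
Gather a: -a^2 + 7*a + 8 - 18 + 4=-a^2 + 7*a - 6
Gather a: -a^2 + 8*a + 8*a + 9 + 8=-a^2 + 16*a + 17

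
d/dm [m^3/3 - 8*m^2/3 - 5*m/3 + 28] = m^2 - 16*m/3 - 5/3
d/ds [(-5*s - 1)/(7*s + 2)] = -3/(7*s + 2)^2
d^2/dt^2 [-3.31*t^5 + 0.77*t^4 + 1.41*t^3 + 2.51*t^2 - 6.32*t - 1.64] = -66.2*t^3 + 9.24*t^2 + 8.46*t + 5.02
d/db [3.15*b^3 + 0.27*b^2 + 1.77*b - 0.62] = 9.45*b^2 + 0.54*b + 1.77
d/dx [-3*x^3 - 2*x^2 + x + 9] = -9*x^2 - 4*x + 1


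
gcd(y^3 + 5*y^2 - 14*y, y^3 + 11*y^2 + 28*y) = y^2 + 7*y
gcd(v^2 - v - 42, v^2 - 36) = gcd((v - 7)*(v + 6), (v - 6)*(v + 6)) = v + 6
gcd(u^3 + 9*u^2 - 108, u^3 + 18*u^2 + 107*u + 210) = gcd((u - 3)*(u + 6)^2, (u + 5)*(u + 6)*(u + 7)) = u + 6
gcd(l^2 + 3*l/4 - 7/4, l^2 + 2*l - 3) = l - 1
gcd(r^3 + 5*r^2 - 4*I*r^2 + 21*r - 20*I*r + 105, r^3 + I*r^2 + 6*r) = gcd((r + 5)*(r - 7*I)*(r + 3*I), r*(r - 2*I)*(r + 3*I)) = r + 3*I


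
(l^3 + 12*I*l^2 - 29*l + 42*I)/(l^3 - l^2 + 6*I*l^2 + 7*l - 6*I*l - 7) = (l + 6*I)/(l - 1)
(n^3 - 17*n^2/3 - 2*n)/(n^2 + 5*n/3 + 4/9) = 3*n*(n - 6)/(3*n + 4)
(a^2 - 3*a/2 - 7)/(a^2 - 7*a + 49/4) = 2*(a + 2)/(2*a - 7)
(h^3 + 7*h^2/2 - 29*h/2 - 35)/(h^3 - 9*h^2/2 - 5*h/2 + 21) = (h + 5)/(h - 3)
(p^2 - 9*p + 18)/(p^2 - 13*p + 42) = (p - 3)/(p - 7)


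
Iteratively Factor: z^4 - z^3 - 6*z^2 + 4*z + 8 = (z - 2)*(z^3 + z^2 - 4*z - 4) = (z - 2)*(z + 2)*(z^2 - z - 2) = (z - 2)^2*(z + 2)*(z + 1)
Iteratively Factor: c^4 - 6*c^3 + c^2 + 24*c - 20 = (c - 5)*(c^3 - c^2 - 4*c + 4) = (c - 5)*(c - 1)*(c^2 - 4) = (c - 5)*(c - 2)*(c - 1)*(c + 2)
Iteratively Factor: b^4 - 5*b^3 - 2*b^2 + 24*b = (b)*(b^3 - 5*b^2 - 2*b + 24) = b*(b - 3)*(b^2 - 2*b - 8) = b*(b - 3)*(b + 2)*(b - 4)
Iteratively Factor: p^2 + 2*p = (p)*(p + 2)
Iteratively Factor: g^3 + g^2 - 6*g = (g)*(g^2 + g - 6) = g*(g + 3)*(g - 2)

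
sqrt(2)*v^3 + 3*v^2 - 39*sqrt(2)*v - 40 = (v - 4*sqrt(2))*(v + 5*sqrt(2))*(sqrt(2)*v + 1)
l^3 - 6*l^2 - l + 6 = (l - 6)*(l - 1)*(l + 1)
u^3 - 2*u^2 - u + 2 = (u - 2)*(u - 1)*(u + 1)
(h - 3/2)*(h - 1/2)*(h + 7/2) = h^3 + 3*h^2/2 - 25*h/4 + 21/8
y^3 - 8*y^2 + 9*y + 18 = (y - 6)*(y - 3)*(y + 1)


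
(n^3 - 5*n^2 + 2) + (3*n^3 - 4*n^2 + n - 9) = 4*n^3 - 9*n^2 + n - 7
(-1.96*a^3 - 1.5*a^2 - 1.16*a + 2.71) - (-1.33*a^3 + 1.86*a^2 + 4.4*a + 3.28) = -0.63*a^3 - 3.36*a^2 - 5.56*a - 0.57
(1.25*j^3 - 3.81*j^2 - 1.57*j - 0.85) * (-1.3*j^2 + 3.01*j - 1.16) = -1.625*j^5 + 8.7155*j^4 - 10.8771*j^3 + 0.7989*j^2 - 0.7373*j + 0.986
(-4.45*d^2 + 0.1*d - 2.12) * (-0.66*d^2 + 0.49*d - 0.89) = 2.937*d^4 - 2.2465*d^3 + 5.4087*d^2 - 1.1278*d + 1.8868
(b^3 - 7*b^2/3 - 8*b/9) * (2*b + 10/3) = 2*b^4 - 4*b^3/3 - 86*b^2/9 - 80*b/27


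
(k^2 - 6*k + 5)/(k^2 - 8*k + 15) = (k - 1)/(k - 3)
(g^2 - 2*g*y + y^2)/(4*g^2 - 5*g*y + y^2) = (-g + y)/(-4*g + y)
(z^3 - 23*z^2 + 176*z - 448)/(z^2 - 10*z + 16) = (z^2 - 15*z + 56)/(z - 2)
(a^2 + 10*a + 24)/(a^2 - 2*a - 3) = (a^2 + 10*a + 24)/(a^2 - 2*a - 3)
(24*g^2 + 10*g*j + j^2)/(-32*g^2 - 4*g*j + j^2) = (-6*g - j)/(8*g - j)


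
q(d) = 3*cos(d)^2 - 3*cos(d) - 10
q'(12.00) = 1.11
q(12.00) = -10.40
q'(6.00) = 0.77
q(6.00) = -10.11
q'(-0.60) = 1.10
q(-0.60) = -10.43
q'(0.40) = -0.98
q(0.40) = -10.22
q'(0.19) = -0.55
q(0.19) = -10.05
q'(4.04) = -5.27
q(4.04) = -6.97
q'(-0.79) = 0.87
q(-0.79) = -10.63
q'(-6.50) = 0.62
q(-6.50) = -10.07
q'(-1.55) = -2.87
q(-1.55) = -10.06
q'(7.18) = -0.58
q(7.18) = -10.70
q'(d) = -6*sin(d)*cos(d) + 3*sin(d)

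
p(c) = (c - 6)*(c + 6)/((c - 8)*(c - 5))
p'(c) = (c - 6)/((c - 8)*(c - 5)) - (c - 6)*(c + 6)/((c - 8)*(c - 5)^2) + (c + 6)/((c - 8)*(c - 5)) - (c - 6)*(c + 6)/((c - 8)^2*(c - 5)) = (-13*c^2 + 152*c - 468)/(c^4 - 26*c^3 + 249*c^2 - 1040*c + 1600)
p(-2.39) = -0.39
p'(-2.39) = -0.15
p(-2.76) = -0.34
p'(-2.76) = -0.14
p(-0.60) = -0.74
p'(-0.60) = -0.24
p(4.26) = -6.45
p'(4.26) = -7.36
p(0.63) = -1.11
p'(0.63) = -0.36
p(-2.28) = -0.41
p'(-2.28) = -0.16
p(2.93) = -2.61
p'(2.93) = -1.22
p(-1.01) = -0.65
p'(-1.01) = -0.22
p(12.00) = 3.86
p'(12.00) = -0.66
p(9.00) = 11.25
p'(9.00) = -9.56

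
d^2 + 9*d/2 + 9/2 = (d + 3/2)*(d + 3)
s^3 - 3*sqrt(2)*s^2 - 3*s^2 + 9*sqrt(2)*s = s*(s - 3)*(s - 3*sqrt(2))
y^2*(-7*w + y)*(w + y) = -7*w^2*y^2 - 6*w*y^3 + y^4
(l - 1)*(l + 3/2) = l^2 + l/2 - 3/2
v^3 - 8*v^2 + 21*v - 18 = (v - 3)^2*(v - 2)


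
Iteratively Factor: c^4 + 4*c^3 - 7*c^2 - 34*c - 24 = (c + 2)*(c^3 + 2*c^2 - 11*c - 12) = (c + 1)*(c + 2)*(c^2 + c - 12) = (c + 1)*(c + 2)*(c + 4)*(c - 3)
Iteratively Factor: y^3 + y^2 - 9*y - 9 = (y + 1)*(y^2 - 9) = (y - 3)*(y + 1)*(y + 3)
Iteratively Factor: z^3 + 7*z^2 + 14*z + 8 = (z + 4)*(z^2 + 3*z + 2) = (z + 1)*(z + 4)*(z + 2)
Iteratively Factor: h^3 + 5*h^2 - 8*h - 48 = (h + 4)*(h^2 + h - 12) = (h - 3)*(h + 4)*(h + 4)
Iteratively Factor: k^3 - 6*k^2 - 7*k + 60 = (k - 5)*(k^2 - k - 12) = (k - 5)*(k + 3)*(k - 4)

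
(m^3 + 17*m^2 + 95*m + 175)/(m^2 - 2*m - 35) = (m^2 + 12*m + 35)/(m - 7)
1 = 1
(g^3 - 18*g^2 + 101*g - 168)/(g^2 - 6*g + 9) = (g^2 - 15*g + 56)/(g - 3)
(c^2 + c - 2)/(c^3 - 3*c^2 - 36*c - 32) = (-c^2 - c + 2)/(-c^3 + 3*c^2 + 36*c + 32)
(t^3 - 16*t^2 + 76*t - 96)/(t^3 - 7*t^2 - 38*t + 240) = (t^2 - 8*t + 12)/(t^2 + t - 30)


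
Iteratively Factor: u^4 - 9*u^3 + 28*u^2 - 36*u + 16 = (u - 2)*(u^3 - 7*u^2 + 14*u - 8) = (u - 2)^2*(u^2 - 5*u + 4) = (u - 2)^2*(u - 1)*(u - 4)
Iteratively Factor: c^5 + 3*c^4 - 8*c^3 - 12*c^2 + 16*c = (c + 2)*(c^4 + c^3 - 10*c^2 + 8*c) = (c - 2)*(c + 2)*(c^3 + 3*c^2 - 4*c) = (c - 2)*(c + 2)*(c + 4)*(c^2 - c) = (c - 2)*(c - 1)*(c + 2)*(c + 4)*(c)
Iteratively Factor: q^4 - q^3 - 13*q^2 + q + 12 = (q - 1)*(q^3 - 13*q - 12) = (q - 1)*(q + 1)*(q^2 - q - 12) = (q - 1)*(q + 1)*(q + 3)*(q - 4)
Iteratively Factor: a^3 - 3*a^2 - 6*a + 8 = (a - 4)*(a^2 + a - 2) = (a - 4)*(a - 1)*(a + 2)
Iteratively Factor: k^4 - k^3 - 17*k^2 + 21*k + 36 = (k + 4)*(k^3 - 5*k^2 + 3*k + 9) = (k - 3)*(k + 4)*(k^2 - 2*k - 3) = (k - 3)*(k + 1)*(k + 4)*(k - 3)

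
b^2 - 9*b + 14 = (b - 7)*(b - 2)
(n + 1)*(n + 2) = n^2 + 3*n + 2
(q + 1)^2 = q^2 + 2*q + 1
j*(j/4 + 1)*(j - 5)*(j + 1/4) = j^4/4 - 3*j^3/16 - 81*j^2/16 - 5*j/4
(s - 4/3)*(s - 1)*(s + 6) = s^3 + 11*s^2/3 - 38*s/3 + 8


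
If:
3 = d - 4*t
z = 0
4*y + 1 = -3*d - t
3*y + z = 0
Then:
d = -1/13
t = -10/13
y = 0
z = 0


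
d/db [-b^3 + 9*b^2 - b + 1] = -3*b^2 + 18*b - 1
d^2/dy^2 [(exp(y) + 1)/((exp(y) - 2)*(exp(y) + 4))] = (exp(4*y) + 2*exp(3*y) + 54*exp(2*y) + 52*exp(y) + 80)*exp(y)/(exp(6*y) + 6*exp(5*y) - 12*exp(4*y) - 88*exp(3*y) + 96*exp(2*y) + 384*exp(y) - 512)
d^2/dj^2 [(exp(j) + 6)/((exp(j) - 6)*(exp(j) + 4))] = (exp(4*j) + 26*exp(3*j) + 108*exp(2*j) + 552*exp(j) + 288)*exp(j)/(exp(6*j) - 6*exp(5*j) - 60*exp(4*j) + 280*exp(3*j) + 1440*exp(2*j) - 3456*exp(j) - 13824)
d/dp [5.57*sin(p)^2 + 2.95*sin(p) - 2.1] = (11.14*sin(p) + 2.95)*cos(p)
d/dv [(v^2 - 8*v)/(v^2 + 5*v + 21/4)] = 8*(26*v^2 + 21*v - 84)/(16*v^4 + 160*v^3 + 568*v^2 + 840*v + 441)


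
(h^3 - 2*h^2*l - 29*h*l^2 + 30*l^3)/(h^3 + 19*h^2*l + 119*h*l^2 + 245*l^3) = (h^2 - 7*h*l + 6*l^2)/(h^2 + 14*h*l + 49*l^2)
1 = 1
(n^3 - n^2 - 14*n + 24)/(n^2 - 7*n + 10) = (n^2 + n - 12)/(n - 5)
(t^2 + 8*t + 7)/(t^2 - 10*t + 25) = (t^2 + 8*t + 7)/(t^2 - 10*t + 25)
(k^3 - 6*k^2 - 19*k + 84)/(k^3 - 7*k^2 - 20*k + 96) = (k - 7)/(k - 8)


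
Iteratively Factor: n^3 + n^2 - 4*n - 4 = (n - 2)*(n^2 + 3*n + 2) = (n - 2)*(n + 2)*(n + 1)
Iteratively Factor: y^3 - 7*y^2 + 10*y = (y - 5)*(y^2 - 2*y) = y*(y - 5)*(y - 2)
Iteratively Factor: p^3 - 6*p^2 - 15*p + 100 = (p - 5)*(p^2 - p - 20) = (p - 5)^2*(p + 4)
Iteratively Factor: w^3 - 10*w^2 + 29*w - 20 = (w - 1)*(w^2 - 9*w + 20) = (w - 5)*(w - 1)*(w - 4)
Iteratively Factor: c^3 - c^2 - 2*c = (c + 1)*(c^2 - 2*c) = (c - 2)*(c + 1)*(c)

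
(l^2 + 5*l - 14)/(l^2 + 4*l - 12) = (l + 7)/(l + 6)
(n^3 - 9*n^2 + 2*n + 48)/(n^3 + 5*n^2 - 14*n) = (n^3 - 9*n^2 + 2*n + 48)/(n*(n^2 + 5*n - 14))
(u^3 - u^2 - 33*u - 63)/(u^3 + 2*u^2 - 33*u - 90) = (u^2 - 4*u - 21)/(u^2 - u - 30)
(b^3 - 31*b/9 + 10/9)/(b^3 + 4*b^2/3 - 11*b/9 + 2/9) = (3*b - 5)/(3*b - 1)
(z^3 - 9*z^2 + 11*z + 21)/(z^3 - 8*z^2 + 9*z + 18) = (z - 7)/(z - 6)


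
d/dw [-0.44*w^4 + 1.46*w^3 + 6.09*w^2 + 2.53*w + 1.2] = -1.76*w^3 + 4.38*w^2 + 12.18*w + 2.53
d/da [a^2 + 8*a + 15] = 2*a + 8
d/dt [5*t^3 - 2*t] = 15*t^2 - 2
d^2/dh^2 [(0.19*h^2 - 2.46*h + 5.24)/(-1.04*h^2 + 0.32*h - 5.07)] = (5.195008*h^3 - 27.994512*h^2 - 67.363296*h + 52.400138)/(1.124864*h^6 - 1.038336*h^5 + 16.770624*h^4 - 10.156544*h^3 + 81.756792*h^2 - 24.676704*h + 130.323843)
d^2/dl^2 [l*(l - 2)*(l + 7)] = 6*l + 10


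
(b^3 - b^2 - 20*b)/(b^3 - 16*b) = (b - 5)/(b - 4)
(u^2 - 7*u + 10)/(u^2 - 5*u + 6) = (u - 5)/(u - 3)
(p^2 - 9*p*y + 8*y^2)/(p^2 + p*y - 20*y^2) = (p^2 - 9*p*y + 8*y^2)/(p^2 + p*y - 20*y^2)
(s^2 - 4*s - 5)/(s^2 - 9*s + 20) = (s + 1)/(s - 4)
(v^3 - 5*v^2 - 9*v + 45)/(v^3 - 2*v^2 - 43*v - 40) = (-v^3 + 5*v^2 + 9*v - 45)/(-v^3 + 2*v^2 + 43*v + 40)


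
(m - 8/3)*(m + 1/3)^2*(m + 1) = m^4 - m^3 - 11*m^2/3 - 53*m/27 - 8/27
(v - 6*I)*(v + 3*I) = v^2 - 3*I*v + 18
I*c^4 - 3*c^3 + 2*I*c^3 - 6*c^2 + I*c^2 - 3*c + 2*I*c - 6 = (c + 2)*(c + I)*(c + 3*I)*(I*c + 1)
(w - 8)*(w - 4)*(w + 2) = w^3 - 10*w^2 + 8*w + 64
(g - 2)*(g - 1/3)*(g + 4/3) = g^3 - g^2 - 22*g/9 + 8/9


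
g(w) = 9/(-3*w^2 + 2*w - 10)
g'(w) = 9*(6*w - 2)/(-3*w^2 + 2*w - 10)^2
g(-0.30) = -0.83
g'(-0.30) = -0.29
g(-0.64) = -0.72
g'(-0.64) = -0.34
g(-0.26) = -0.84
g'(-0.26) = -0.28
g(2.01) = -0.50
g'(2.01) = 0.28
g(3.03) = -0.29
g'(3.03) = 0.15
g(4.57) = -0.14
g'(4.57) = 0.06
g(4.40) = -0.15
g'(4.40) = 0.06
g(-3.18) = -0.19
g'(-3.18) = -0.09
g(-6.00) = -0.07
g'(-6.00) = -0.02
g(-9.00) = -0.03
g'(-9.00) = -0.00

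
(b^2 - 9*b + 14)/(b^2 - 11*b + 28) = (b - 2)/(b - 4)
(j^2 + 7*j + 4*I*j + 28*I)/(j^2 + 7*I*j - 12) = (j + 7)/(j + 3*I)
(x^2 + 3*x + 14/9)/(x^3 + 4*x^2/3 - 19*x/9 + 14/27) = 3*(3*x + 2)/(9*x^2 - 9*x + 2)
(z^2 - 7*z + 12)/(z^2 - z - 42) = (-z^2 + 7*z - 12)/(-z^2 + z + 42)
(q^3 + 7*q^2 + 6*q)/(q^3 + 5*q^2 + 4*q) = (q + 6)/(q + 4)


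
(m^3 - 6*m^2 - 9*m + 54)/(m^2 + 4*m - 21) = (m^2 - 3*m - 18)/(m + 7)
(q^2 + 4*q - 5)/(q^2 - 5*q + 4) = (q + 5)/(q - 4)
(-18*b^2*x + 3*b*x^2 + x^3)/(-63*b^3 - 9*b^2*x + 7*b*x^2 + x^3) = x*(6*b + x)/(21*b^2 + 10*b*x + x^2)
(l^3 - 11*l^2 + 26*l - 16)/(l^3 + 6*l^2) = (l^3 - 11*l^2 + 26*l - 16)/(l^2*(l + 6))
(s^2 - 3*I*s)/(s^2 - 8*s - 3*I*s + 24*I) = s/(s - 8)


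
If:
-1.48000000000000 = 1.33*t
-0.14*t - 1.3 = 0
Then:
No Solution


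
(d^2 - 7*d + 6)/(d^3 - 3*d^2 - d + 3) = (d - 6)/(d^2 - 2*d - 3)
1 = 1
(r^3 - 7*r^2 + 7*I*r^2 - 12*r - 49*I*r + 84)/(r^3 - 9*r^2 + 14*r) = (r^2 + 7*I*r - 12)/(r*(r - 2))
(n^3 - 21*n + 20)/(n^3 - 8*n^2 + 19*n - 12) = (n + 5)/(n - 3)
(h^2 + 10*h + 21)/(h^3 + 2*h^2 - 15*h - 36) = (h + 7)/(h^2 - h - 12)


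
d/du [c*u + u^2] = c + 2*u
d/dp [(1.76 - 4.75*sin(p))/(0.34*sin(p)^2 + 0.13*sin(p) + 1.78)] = (1.615*sin(p)^2 - 1.1968*sin(p) - 8.6838)*cos(p)/(0.1156*sin(p)^4 + 0.0884*sin(p)^3 + 1.2273*sin(p)^2 + 0.4628*sin(p) + 3.1684)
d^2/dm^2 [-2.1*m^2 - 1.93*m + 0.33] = -4.20000000000000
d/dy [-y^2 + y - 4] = 1 - 2*y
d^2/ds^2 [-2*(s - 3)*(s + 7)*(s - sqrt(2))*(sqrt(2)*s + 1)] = -24*sqrt(2)*s^2 - 48*sqrt(2)*s + 12*s + 16 + 88*sqrt(2)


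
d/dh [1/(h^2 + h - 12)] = (-2*h - 1)/(h^2 + h - 12)^2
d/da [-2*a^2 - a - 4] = -4*a - 1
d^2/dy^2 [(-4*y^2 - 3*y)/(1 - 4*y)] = 32/(64*y^3 - 48*y^2 + 12*y - 1)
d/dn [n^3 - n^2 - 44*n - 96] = 3*n^2 - 2*n - 44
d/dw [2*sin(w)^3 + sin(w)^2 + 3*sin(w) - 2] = (6*sin(w)^2 + 2*sin(w) + 3)*cos(w)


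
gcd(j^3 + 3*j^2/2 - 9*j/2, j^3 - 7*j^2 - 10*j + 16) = 1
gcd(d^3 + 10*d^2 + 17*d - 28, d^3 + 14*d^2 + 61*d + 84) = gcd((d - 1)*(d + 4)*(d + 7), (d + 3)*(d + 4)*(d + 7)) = d^2 + 11*d + 28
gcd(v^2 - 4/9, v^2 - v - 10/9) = v + 2/3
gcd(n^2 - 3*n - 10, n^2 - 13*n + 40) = n - 5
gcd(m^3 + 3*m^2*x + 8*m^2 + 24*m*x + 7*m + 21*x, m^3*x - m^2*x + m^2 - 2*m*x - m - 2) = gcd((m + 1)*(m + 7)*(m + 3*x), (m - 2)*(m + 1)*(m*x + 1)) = m + 1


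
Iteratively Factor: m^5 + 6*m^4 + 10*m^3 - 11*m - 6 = (m + 2)*(m^4 + 4*m^3 + 2*m^2 - 4*m - 3) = (m + 1)*(m + 2)*(m^3 + 3*m^2 - m - 3) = (m - 1)*(m + 1)*(m + 2)*(m^2 + 4*m + 3) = (m - 1)*(m + 1)*(m + 2)*(m + 3)*(m + 1)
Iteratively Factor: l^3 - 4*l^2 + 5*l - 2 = (l - 1)*(l^2 - 3*l + 2) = (l - 1)^2*(l - 2)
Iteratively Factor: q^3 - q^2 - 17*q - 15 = (q + 3)*(q^2 - 4*q - 5) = (q - 5)*(q + 3)*(q + 1)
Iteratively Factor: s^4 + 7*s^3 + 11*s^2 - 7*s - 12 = (s + 3)*(s^3 + 4*s^2 - s - 4) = (s + 1)*(s + 3)*(s^2 + 3*s - 4) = (s - 1)*(s + 1)*(s + 3)*(s + 4)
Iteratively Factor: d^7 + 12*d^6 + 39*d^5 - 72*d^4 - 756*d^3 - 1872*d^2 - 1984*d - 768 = (d + 3)*(d^6 + 9*d^5 + 12*d^4 - 108*d^3 - 432*d^2 - 576*d - 256) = (d + 2)*(d + 3)*(d^5 + 7*d^4 - 2*d^3 - 104*d^2 - 224*d - 128) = (d - 4)*(d + 2)*(d + 3)*(d^4 + 11*d^3 + 42*d^2 + 64*d + 32) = (d - 4)*(d + 1)*(d + 2)*(d + 3)*(d^3 + 10*d^2 + 32*d + 32) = (d - 4)*(d + 1)*(d + 2)*(d + 3)*(d + 4)*(d^2 + 6*d + 8) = (d - 4)*(d + 1)*(d + 2)*(d + 3)*(d + 4)^2*(d + 2)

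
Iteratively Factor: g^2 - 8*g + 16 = (g - 4)*(g - 4)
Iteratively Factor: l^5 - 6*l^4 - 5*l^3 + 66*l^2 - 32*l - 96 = (l + 1)*(l^4 - 7*l^3 + 2*l^2 + 64*l - 96) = (l - 2)*(l + 1)*(l^3 - 5*l^2 - 8*l + 48) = (l - 4)*(l - 2)*(l + 1)*(l^2 - l - 12) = (l - 4)^2*(l - 2)*(l + 1)*(l + 3)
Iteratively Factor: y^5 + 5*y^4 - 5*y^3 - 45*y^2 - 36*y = (y + 1)*(y^4 + 4*y^3 - 9*y^2 - 36*y) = (y + 1)*(y + 3)*(y^3 + y^2 - 12*y) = y*(y + 1)*(y + 3)*(y^2 + y - 12) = y*(y + 1)*(y + 3)*(y + 4)*(y - 3)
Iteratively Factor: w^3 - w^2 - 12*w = (w - 4)*(w^2 + 3*w) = (w - 4)*(w + 3)*(w)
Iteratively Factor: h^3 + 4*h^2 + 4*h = (h + 2)*(h^2 + 2*h) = h*(h + 2)*(h + 2)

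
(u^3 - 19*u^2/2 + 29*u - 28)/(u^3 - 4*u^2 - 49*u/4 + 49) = 2*(u - 2)/(2*u + 7)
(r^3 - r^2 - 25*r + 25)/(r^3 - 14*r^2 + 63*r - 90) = (r^2 + 4*r - 5)/(r^2 - 9*r + 18)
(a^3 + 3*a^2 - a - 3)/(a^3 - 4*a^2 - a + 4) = (a + 3)/(a - 4)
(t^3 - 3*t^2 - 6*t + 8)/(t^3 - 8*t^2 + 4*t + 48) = (t - 1)/(t - 6)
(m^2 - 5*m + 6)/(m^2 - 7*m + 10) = (m - 3)/(m - 5)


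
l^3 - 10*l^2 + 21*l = l*(l - 7)*(l - 3)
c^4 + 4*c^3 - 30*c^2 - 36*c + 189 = (c - 3)^2*(c + 3)*(c + 7)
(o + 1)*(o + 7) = o^2 + 8*o + 7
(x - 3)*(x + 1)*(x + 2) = x^3 - 7*x - 6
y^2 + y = y*(y + 1)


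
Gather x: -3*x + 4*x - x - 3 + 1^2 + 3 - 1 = 0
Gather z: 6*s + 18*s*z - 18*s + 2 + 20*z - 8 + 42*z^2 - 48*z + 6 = -12*s + 42*z^2 + z*(18*s - 28)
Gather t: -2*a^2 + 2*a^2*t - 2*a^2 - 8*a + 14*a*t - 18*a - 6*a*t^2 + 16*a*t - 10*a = -4*a^2 - 6*a*t^2 - 36*a + t*(2*a^2 + 30*a)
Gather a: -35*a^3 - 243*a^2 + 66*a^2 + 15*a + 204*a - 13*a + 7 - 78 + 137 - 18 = -35*a^3 - 177*a^2 + 206*a + 48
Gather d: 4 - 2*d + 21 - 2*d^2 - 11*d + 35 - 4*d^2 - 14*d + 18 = -6*d^2 - 27*d + 78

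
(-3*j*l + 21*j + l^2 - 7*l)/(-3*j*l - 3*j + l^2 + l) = (l - 7)/(l + 1)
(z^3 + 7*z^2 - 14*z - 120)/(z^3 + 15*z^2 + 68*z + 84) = (z^2 + z - 20)/(z^2 + 9*z + 14)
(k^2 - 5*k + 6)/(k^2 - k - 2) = (k - 3)/(k + 1)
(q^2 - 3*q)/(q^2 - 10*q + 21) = q/(q - 7)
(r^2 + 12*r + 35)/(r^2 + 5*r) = (r + 7)/r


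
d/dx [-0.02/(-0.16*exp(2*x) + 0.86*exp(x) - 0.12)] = (0.0172 - 0.0064*exp(x))*exp(x)/(0.16*exp(2*x) - 0.86*exp(x) + 0.12)^2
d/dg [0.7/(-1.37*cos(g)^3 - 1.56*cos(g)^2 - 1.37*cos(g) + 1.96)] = (2.877*sin(g)^2 - 2.184*cos(g) - 3.836)*sin(g)/(1.37*cos(g)^3 + 1.56*cos(g)^2 + 1.37*cos(g) - 1.96)^2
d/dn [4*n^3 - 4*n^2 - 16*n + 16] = 12*n^2 - 8*n - 16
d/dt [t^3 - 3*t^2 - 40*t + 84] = 3*t^2 - 6*t - 40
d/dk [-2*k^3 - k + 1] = -6*k^2 - 1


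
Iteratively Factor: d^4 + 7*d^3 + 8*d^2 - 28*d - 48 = (d + 2)*(d^3 + 5*d^2 - 2*d - 24) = (d + 2)*(d + 3)*(d^2 + 2*d - 8) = (d + 2)*(d + 3)*(d + 4)*(d - 2)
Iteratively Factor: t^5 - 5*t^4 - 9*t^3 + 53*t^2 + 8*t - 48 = (t - 4)*(t^4 - t^3 - 13*t^2 + t + 12) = (t - 4)*(t - 1)*(t^3 - 13*t - 12) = (t - 4)*(t - 1)*(t + 1)*(t^2 - t - 12) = (t - 4)^2*(t - 1)*(t + 1)*(t + 3)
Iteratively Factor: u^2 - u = (u)*(u - 1)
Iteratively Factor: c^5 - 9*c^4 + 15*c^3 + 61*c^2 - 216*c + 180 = (c - 2)*(c^4 - 7*c^3 + c^2 + 63*c - 90) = (c - 2)^2*(c^3 - 5*c^2 - 9*c + 45) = (c - 3)*(c - 2)^2*(c^2 - 2*c - 15) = (c - 5)*(c - 3)*(c - 2)^2*(c + 3)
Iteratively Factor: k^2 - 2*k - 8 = (k - 4)*(k + 2)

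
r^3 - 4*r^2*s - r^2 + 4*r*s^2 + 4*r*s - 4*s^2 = (r - 1)*(r - 2*s)^2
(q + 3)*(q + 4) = q^2 + 7*q + 12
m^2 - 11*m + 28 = (m - 7)*(m - 4)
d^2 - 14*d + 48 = (d - 8)*(d - 6)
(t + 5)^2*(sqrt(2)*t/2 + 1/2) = sqrt(2)*t^3/2 + t^2/2 + 5*sqrt(2)*t^2 + 5*t + 25*sqrt(2)*t/2 + 25/2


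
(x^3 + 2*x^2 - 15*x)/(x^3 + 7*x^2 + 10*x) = (x - 3)/(x + 2)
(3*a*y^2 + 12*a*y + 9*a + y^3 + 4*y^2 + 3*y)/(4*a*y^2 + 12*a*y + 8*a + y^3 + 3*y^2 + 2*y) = (3*a*y + 9*a + y^2 + 3*y)/(4*a*y + 8*a + y^2 + 2*y)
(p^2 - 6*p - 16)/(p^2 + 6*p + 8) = (p - 8)/(p + 4)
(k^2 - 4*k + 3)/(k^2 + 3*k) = (k^2 - 4*k + 3)/(k*(k + 3))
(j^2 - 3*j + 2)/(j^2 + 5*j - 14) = (j - 1)/(j + 7)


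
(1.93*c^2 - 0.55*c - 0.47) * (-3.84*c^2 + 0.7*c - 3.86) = -7.4112*c^4 + 3.463*c^3 - 6.03*c^2 + 1.794*c + 1.8142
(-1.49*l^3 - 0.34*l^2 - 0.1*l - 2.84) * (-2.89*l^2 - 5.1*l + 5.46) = 4.3061*l^5 + 8.5816*l^4 - 6.1124*l^3 + 6.8612*l^2 + 13.938*l - 15.5064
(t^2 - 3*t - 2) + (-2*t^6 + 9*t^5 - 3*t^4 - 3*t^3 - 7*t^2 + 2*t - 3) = -2*t^6 + 9*t^5 - 3*t^4 - 3*t^3 - 6*t^2 - t - 5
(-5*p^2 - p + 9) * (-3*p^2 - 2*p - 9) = 15*p^4 + 13*p^3 + 20*p^2 - 9*p - 81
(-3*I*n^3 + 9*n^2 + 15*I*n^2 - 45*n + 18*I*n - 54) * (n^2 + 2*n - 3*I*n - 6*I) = -3*I*n^5 + 9*I*n^4 + 21*I*n^3 + 117*I*n^2 + 432*I*n + 324*I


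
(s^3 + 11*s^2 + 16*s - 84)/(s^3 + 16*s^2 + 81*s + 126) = (s - 2)/(s + 3)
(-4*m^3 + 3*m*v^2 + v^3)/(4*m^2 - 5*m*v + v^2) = (4*m^2 + 4*m*v + v^2)/(-4*m + v)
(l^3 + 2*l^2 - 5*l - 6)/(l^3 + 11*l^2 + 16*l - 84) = (l^2 + 4*l + 3)/(l^2 + 13*l + 42)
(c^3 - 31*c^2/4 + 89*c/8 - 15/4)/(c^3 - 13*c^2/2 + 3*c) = (c - 5/4)/c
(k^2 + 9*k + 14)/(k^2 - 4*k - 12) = (k + 7)/(k - 6)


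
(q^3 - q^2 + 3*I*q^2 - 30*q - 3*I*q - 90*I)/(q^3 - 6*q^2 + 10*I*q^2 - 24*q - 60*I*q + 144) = (q^2 + q*(5 + 3*I) + 15*I)/(q^2 + 10*I*q - 24)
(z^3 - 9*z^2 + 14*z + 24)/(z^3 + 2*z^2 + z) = (z^2 - 10*z + 24)/(z*(z + 1))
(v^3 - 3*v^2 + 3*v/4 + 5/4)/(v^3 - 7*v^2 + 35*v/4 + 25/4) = (v - 1)/(v - 5)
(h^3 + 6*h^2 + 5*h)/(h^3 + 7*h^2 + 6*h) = (h + 5)/(h + 6)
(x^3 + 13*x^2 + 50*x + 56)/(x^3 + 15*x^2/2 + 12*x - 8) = 2*(x^2 + 9*x + 14)/(2*x^2 + 7*x - 4)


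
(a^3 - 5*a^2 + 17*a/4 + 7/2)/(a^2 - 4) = (a^2 - 3*a - 7/4)/(a + 2)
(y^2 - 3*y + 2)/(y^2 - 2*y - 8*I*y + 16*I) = (y - 1)/(y - 8*I)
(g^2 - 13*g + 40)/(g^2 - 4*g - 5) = (g - 8)/(g + 1)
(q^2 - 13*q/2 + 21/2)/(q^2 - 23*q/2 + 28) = (q - 3)/(q - 8)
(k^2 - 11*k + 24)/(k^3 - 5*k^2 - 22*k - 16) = (k - 3)/(k^2 + 3*k + 2)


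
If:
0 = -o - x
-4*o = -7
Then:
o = 7/4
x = -7/4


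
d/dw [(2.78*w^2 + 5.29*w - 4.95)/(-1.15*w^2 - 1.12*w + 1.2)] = (2.9699*w^2 - 4.713*w + 0.803999999999999)/(1.3225*w^4 + 2.576*w^3 - 1.5056*w^2 - 2.688*w + 1.44)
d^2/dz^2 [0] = 0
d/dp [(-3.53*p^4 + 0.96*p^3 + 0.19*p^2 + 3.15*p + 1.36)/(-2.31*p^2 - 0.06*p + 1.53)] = (16.3086*p^5 - 1.5822*p^4 - 21.7188*p^3 + 11.6715*p^2 + 6.8646*p + 4.9011)/(5.3361*p^4 + 0.2772*p^3 - 7.065*p^2 - 0.1836*p + 2.3409)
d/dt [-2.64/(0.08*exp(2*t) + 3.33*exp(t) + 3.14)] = (0.4224*exp(t) + 8.7912)*exp(t)/(0.08*exp(2*t) + 3.33*exp(t) + 3.14)^2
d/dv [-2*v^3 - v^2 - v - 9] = -6*v^2 - 2*v - 1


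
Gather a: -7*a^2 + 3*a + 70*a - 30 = -7*a^2 + 73*a - 30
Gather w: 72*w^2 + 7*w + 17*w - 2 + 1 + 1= 72*w^2 + 24*w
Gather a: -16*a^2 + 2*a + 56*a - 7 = -16*a^2 + 58*a - 7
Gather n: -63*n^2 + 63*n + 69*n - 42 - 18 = -63*n^2 + 132*n - 60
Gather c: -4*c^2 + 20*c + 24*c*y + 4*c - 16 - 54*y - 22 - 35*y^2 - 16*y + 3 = -4*c^2 + c*(24*y + 24) - 35*y^2 - 70*y - 35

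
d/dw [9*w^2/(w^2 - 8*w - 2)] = 18*w*(w^2 - w*(w - 4) - 8*w - 2)/(-w^2 + 8*w + 2)^2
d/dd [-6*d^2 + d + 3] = 1 - 12*d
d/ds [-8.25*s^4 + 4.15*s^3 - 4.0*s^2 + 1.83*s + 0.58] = -33.0*s^3 + 12.45*s^2 - 8.0*s + 1.83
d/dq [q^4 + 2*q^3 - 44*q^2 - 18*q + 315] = 4*q^3 + 6*q^2 - 88*q - 18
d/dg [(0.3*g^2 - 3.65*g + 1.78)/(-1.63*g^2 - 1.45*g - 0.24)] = (-6.3845*g^2 + 5.6588*g + 3.457)/(2.6569*g^4 + 4.727*g^3 + 2.8849*g^2 + 0.696*g + 0.0576)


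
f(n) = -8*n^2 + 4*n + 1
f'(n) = 4 - 16*n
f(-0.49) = -2.88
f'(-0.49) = 11.84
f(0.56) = 0.73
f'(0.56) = -4.96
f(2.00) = -23.00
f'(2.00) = -28.00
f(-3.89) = -135.62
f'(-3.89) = 66.24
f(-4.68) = -192.94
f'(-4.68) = 78.88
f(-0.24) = -0.42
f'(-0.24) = 7.84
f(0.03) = 1.11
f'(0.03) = 3.52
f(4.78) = -162.67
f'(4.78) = -72.48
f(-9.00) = -683.00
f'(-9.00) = 148.00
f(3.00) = -59.00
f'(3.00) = -44.00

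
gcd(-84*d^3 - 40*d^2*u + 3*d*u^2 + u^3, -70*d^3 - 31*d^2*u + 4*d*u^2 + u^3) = 14*d^2 + 9*d*u + u^2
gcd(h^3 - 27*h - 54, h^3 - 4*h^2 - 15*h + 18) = h^2 - 3*h - 18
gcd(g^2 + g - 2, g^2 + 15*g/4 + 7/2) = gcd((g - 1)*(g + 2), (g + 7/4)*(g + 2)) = g + 2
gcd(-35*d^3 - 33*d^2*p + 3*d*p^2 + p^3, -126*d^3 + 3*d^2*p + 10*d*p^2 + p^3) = 7*d + p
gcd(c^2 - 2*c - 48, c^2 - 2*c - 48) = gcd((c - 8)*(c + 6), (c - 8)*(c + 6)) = c^2 - 2*c - 48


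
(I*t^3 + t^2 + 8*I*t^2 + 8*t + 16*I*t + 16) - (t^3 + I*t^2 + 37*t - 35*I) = -t^3 + I*t^3 + t^2 + 7*I*t^2 - 29*t + 16*I*t + 16 + 35*I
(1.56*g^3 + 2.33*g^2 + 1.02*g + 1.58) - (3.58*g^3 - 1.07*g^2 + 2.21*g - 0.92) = -2.02*g^3 + 3.4*g^2 - 1.19*g + 2.5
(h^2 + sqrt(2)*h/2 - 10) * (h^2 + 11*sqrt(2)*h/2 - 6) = h^4 + 6*sqrt(2)*h^3 - 21*h^2/2 - 58*sqrt(2)*h + 60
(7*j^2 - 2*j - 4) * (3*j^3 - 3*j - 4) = 21*j^5 - 6*j^4 - 33*j^3 - 22*j^2 + 20*j + 16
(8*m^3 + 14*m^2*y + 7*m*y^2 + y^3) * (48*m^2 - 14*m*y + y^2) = 384*m^5 + 560*m^4*y + 148*m^3*y^2 - 36*m^2*y^3 - 7*m*y^4 + y^5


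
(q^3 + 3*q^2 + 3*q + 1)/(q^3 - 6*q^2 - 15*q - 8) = (q + 1)/(q - 8)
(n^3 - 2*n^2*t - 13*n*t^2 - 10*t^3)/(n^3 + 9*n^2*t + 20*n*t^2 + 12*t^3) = (n - 5*t)/(n + 6*t)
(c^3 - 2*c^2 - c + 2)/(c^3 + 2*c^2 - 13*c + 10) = (c + 1)/(c + 5)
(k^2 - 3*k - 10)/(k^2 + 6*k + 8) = (k - 5)/(k + 4)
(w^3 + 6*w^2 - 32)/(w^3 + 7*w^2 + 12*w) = (w^2 + 2*w - 8)/(w*(w + 3))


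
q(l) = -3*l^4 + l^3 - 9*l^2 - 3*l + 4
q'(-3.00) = 402.00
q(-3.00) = -338.00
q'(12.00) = -20523.00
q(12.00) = -61808.00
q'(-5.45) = 2126.75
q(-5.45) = -3055.57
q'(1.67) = -80.58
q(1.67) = -44.79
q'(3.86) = -717.93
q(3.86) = -750.16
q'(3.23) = -434.22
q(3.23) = -392.42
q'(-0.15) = -0.19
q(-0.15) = 4.24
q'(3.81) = -691.71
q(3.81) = -714.92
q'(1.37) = -52.89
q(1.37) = -25.00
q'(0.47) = -12.04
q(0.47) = 0.56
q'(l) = -12*l^3 + 3*l^2 - 18*l - 3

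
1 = 1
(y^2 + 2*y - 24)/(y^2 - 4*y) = (y + 6)/y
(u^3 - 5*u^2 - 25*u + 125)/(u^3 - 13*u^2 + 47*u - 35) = (u^2 - 25)/(u^2 - 8*u + 7)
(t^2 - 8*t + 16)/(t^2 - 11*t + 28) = (t - 4)/(t - 7)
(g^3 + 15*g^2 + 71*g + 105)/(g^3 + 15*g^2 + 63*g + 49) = (g^2 + 8*g + 15)/(g^2 + 8*g + 7)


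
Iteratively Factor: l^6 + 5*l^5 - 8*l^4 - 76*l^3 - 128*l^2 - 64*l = (l + 2)*(l^5 + 3*l^4 - 14*l^3 - 48*l^2 - 32*l) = (l - 4)*(l + 2)*(l^4 + 7*l^3 + 14*l^2 + 8*l) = (l - 4)*(l + 2)^2*(l^3 + 5*l^2 + 4*l) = l*(l - 4)*(l + 2)^2*(l^2 + 5*l + 4) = l*(l - 4)*(l + 2)^2*(l + 4)*(l + 1)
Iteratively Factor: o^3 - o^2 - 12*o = (o - 4)*(o^2 + 3*o) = o*(o - 4)*(o + 3)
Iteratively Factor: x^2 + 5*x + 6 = (x + 2)*(x + 3)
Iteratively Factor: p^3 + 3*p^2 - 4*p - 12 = (p + 2)*(p^2 + p - 6) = (p - 2)*(p + 2)*(p + 3)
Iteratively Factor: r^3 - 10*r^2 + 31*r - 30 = (r - 5)*(r^2 - 5*r + 6) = (r - 5)*(r - 2)*(r - 3)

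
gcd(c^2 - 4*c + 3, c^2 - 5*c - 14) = 1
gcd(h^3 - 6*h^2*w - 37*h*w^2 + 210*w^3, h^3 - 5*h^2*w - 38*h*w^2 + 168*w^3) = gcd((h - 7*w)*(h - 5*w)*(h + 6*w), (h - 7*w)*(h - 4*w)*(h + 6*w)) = -h^2 + h*w + 42*w^2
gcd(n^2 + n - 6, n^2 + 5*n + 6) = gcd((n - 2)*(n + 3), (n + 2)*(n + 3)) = n + 3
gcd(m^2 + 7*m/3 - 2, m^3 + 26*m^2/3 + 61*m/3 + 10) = m + 3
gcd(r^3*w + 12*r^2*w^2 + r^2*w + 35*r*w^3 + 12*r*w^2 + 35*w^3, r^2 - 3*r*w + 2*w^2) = 1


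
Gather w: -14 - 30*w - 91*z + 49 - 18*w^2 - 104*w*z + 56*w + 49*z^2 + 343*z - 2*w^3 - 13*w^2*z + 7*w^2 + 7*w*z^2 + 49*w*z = -2*w^3 + w^2*(-13*z - 11) + w*(7*z^2 - 55*z + 26) + 49*z^2 + 252*z + 35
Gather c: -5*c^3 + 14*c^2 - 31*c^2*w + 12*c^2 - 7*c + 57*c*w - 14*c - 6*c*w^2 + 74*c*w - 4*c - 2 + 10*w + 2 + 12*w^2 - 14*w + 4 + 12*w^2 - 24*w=-5*c^3 + c^2*(26 - 31*w) + c*(-6*w^2 + 131*w - 25) + 24*w^2 - 28*w + 4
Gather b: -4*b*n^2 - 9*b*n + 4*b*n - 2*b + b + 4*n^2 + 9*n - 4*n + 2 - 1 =b*(-4*n^2 - 5*n - 1) + 4*n^2 + 5*n + 1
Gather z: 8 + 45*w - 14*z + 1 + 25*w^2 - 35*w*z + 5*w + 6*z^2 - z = 25*w^2 + 50*w + 6*z^2 + z*(-35*w - 15) + 9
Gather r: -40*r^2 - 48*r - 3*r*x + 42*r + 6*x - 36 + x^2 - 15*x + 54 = -40*r^2 + r*(-3*x - 6) + x^2 - 9*x + 18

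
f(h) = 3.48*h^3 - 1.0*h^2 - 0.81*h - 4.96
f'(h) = 10.44*h^2 - 2.0*h - 0.81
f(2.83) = 63.61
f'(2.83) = 77.14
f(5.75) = 618.90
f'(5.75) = 332.86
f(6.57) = 933.46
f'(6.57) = 436.69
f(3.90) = 183.10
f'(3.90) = 150.18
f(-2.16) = -42.95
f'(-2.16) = 52.22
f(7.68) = 1506.22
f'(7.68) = 599.61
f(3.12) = 88.47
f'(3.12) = 94.58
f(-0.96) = -8.18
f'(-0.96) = 10.73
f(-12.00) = -6152.68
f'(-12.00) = 1526.55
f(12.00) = 5854.76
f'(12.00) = 1478.55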